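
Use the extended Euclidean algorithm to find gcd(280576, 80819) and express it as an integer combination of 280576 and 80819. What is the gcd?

1

Euclidean algorithm:
280576 = 3*80819 + 38119
80819 = 2*38119 + 4581
38119 = 8*4581 + 1471
4581 = 3*1471 + 168
1471 = 8*168 + 127
168 = 1*127 + 41
127 = 3*41 + 4
41 = 10*4 + 1
4 = 4*1 + 0
gcd(280576, 80819) = 1.
Back-substituting:
1 = 41 − 10·4
1 = −10·127 + 31·41
1 = 31·168 − 41·127
1 = −41·1471 + 359·168
1 = 359·4581 − 1118·1471
1 = −1118·38119 + 9303·4581
1 = 9303·80819 − 19724·38119
1 = −19724·280576 + 68475·80819
So 1 = (-19724)·280576 + (68475)·80819.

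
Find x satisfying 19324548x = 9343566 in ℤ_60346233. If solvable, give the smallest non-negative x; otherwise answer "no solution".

First find gcd(19324548, 60346233):
60346233 = 3×19324548 + 2372589
19324548 = 8×2372589 + 343836
2372589 = 6×343836 + 309573
343836 = 1×309573 + 34263
309573 = 9×34263 + 1206
34263 = 28×1206 + 495
1206 = 2×495 + 216
495 = 2×216 + 63
216 = 3×63 + 27
63 = 2×27 + 9
27 = 3×9 + 0
gcd = 9 and 9 | 9343566, so solutions exist. Divide through by 9: 2147172x ≡ 1038174 (mod 6705137).
Now find 2147172⁻¹ mod 6705137:
6705137 = 3×2147172 + 263621
2147172 = 8×263621 + 38204
263621 = 6×38204 + 34397
38204 = 1×34397 + 3807
34397 = 9×3807 + 134
3807 = 28×134 + 55
134 = 2×55 + 24
55 = 2×24 + 7
24 = 3×7 + 3
7 = 2×3 + 1
3 = 3×1 + 0
Back-substitute:
1 = 7 − 2·3
1 = −2·24 + 7·7
1 = 7·55 − 16·24
1 = −16·134 + 39·55
1 = 39·3807 − 1108·134
1 = −1108·34397 + 10011·3807
1 = 10011·38204 − 11119·34397
1 = −11119·263621 + 76725·38204
1 = 76725·2147172 − 624919·263621
1 = −624919·6705137 + 1951482·2147172
So 2147172⁻¹ ≡ 1951482 (mod 6705137).
Then x ≡ 1951482·1038174 ≡ 613907 (mod 6705137); the smallest non-negative solution is x = 613907.

613907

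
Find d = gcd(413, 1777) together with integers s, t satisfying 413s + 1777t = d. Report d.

1

Euclidean algorithm:
1777 = 4*413 + 125
413 = 3*125 + 38
125 = 3*38 + 11
38 = 3*11 + 5
11 = 2*5 + 1
5 = 5*1 + 0
gcd(413, 1777) = 1.
Working backward:
1 = 11 − 2·5
1 = −2·38 + 7·11
1 = 7·125 − 23·38
1 = −23·413 + 76·125
1 = 76·1777 − 327·413
So 1 = (76)·1777 + (-327)·413.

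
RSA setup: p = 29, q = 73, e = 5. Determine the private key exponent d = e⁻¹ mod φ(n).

φ(n) = (p−1)(q−1) = 28·72 = 2016.
Need d with 5·d ≡ 1 (mod 2016). Apply the extended Euclidean algorithm:
2016 = 403×5 + 1
5 = 5×1 + 0
Back-substitute:
1 = 2016 − 403·5
So 5·(-403) ≡ 1 (mod 2016), hence d ≡ -403 ≡ 1613 (mod 2016).

1613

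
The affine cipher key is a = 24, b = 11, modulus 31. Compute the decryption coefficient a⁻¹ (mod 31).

22

Apply the Euclidean algorithm to 31 and 24:
31 = 1*24 + 7
24 = 3*7 + 3
7 = 2*3 + 1
3 = 3*1 + 0
gcd = 1, so the inverse exists. Back-substitute:
1 = 7 − 2·3
1 = −2·24 + 7·7
1 = 7·31 − 9·24
Thus 24·(-9) ≡ 1 (mod 31); reducing, -9 mod 31 = 22.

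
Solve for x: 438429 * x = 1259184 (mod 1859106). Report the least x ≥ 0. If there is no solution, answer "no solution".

First find gcd(438429, 1859106):
1859106 = 4*438429 + 105390
438429 = 4*105390 + 16869
105390 = 6*16869 + 4176
16869 = 4*4176 + 165
4176 = 25*165 + 51
165 = 3*51 + 12
51 = 4*12 + 3
12 = 4*3 + 0
gcd = 3 and 3 | 1259184, so solutions exist. Divide through by 3: 146143x ≡ 419728 (mod 619702).
Now find 146143⁻¹ mod 619702:
619702 = 4*146143 + 35130
146143 = 4*35130 + 5623
35130 = 6*5623 + 1392
5623 = 4*1392 + 55
1392 = 25*55 + 17
55 = 3*17 + 4
17 = 4*4 + 1
4 = 4*1 + 0
Back-substitute:
1 = 17 − 4·4
1 = −4·55 + 13·17
1 = 13·1392 − 329·55
1 = −329·5623 + 1329·1392
1 = 1329·35130 − 8303·5623
1 = −8303·146143 + 34541·35130
1 = 34541·619702 − 146467·146143
So 146143·(-146467) ≡ 1 (mod 619702), i.e. 146143⁻¹ ≡ 473235.
Then x ≡ 473235·419728 ≡ 616232 (mod 619702); the smallest non-negative solution is x = 616232.

616232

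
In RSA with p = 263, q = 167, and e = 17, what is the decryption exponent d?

φ(n) = (p−1)(q−1) = 262·166 = 43492.
Need d with 17·d ≡ 1 (mod 43492). Apply the extended Euclidean algorithm:
43492 = 2558*17 + 6
17 = 2*6 + 5
6 = 1*5 + 1
5 = 5*1 + 0
Back-substitute:
1 = 6 − 5
1 = −17 + 3·6
1 = 3·43492 − 7675·17
So 17·(-7675) ≡ 1 (mod 43492), hence d ≡ -7675 ≡ 35817 (mod 43492).

35817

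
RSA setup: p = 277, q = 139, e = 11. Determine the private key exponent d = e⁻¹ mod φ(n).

φ(n) = (p−1)(q−1) = 276·138 = 38088.
Need d with 11·d ≡ 1 (mod 38088). Apply the extended Euclidean algorithm:
38088 = 3462×11 + 6
11 = 1×6 + 5
6 = 1×5 + 1
5 = 5×1 + 0
Back-substitute:
1 = 6 − 5
1 = −11 + 2·6
1 = 2·38088 − 6925·11
So 11·(-6925) ≡ 1 (mod 38088), hence d ≡ -6925 ≡ 31163 (mod 38088).

31163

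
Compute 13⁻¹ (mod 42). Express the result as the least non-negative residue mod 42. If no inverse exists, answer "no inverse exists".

Extended Euclidean algorithm:
42 = 3·13 + 3
13 = 4·3 + 1
3 = 3·1 + 0
Since gcd(13, 42) = 1, back-substitute to write 1 as a combination:
1 = 13 − 4·3
1 = −4·42 + 13·13
So 13·13 ≡ 1 (mod 42).

13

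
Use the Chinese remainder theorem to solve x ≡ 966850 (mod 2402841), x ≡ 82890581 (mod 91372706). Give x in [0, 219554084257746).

Write x = 966850 + 2402841·k. Then 2402841·k ≡ 82890581 − 966850 ≡ 81923731 (mod 91372706).
Need 2402841⁻¹ mod 91372706. Extended Euclid on (91372706, 2402841):
91372706 = 38·2402841 + 64748
2402841 = 37·64748 + 7165
64748 = 9·7165 + 263
7165 = 27·263 + 64
263 = 4·64 + 7
64 = 9·7 + 1
7 = 7·1 + 0
Back-substitute:
1 = 64 − 9·7
1 = −9·263 + 37·64
1 = 37·7165 − 1008·263
1 = −1008·64748 + 9109·7165
1 = 9109·2402841 − 338041·64748
1 = −338041·91372706 + 12854667·2402841
2402841⁻¹ ≡ 12854667 (mod 91372706), so k ≡ 12854667·81923731 ≡ 47050889 (mod 91372706).
x = 966850 + 2402841·47050889 = 113055806142499.

113055806142499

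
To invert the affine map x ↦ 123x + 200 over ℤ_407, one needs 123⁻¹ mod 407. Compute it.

Extended Euclidean algorithm:
407 = 3·123 + 38
123 = 3·38 + 9
38 = 4·9 + 2
9 = 4·2 + 1
2 = 2·1 + 0
Since gcd(123, 407) = 1, back-substitute to write 1 as a combination:
1 = 9 − 4·2
1 = −4·38 + 17·9
1 = 17·123 − 55·38
1 = −55·407 + 182·123
So 123·182 ≡ 1 (mod 407).

182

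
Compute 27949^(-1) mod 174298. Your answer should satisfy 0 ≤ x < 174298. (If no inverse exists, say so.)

43205

gcd(174298, 27949) by repeated division:
174298 = 6×27949 + 6604
27949 = 4×6604 + 1533
6604 = 4×1533 + 472
1533 = 3×472 + 117
472 = 4×117 + 4
117 = 29×4 + 1
4 = 4×1 + 0
gcd = 1, so the inverse exists. Back-substitute:
1 = 117 − 29·4
1 = −29·472 + 117·117
1 = 117·1533 − 380·472
1 = −380·6604 + 1637·1533
1 = 1637·27949 − 6928·6604
1 = −6928·174298 + 43205·27949
So 27949·43205 ≡ 1 (mod 174298).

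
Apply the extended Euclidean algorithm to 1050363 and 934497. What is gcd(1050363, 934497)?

Euclidean algorithm:
1050363 = 1*934497 + 115866
934497 = 8*115866 + 7569
115866 = 15*7569 + 2331
7569 = 3*2331 + 576
2331 = 4*576 + 27
576 = 21*27 + 9
27 = 3*9 + 0
gcd(1050363, 934497) = 9.
Working backward:
9 = 576 − 21·27
9 = −21·2331 + 85·576
9 = 85·7569 − 276·2331
9 = −276·115866 + 4225·7569
9 = 4225·934497 − 34076·115866
9 = −34076·1050363 + 38301·934497
So 9 = (-34076)·1050363 + (38301)·934497.

9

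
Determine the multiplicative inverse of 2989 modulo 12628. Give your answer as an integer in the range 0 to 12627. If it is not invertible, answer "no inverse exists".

no inverse exists

Compute gcd(2989, 12628):
12628 = 4*2989 + 672
2989 = 4*672 + 301
672 = 2*301 + 70
301 = 4*70 + 21
70 = 3*21 + 7
21 = 3*7 + 0
Since gcd = 7 > 1, 2989 is not a unit mod 12628.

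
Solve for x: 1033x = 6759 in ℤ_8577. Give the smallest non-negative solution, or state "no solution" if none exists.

7911

First find gcd(1033, 8577):
8577 = 8·1033 + 313
1033 = 3·313 + 94
313 = 3·94 + 31
94 = 3·31 + 1
31 = 31·1 + 0
gcd = 1, so a unique solution mod 8577 exists.
Back-substitute for the Bézout coefficients:
1 = 94 − 3·31
1 = −3·313 + 10·94
1 = 10·1033 − 33·313
1 = −33·8577 + 274·1033
So 1033·(274) ≡ 1 (mod 8577), giving 1033⁻¹ ≡ 274.
x ≡ 1033⁻¹·6759 ≡ 274·6759 ≡ 7911 (mod 8577).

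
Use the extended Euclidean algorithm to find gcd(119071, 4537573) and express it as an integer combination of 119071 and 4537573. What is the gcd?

Apply Euclid's algorithm to 4537573 and 119071:
4537573 = 38*119071 + 12875
119071 = 9*12875 + 3196
12875 = 4*3196 + 91
3196 = 35*91 + 11
91 = 8*11 + 3
11 = 3*3 + 2
3 = 1*2 + 1
2 = 2*1 + 0
gcd(119071, 4537573) = 1.
Working backward:
1 = 3 − 2
1 = −11 + 4·3
1 = 4·91 − 33·11
1 = −33·3196 + 1159·91
1 = 1159·12875 − 4669·3196
1 = −4669·119071 + 43180·12875
1 = 43180·4537573 − 1645509·119071
So 1 = (43180)·4537573 + (-1645509)·119071.

1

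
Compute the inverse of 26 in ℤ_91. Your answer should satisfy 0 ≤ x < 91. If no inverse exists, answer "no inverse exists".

no inverse exists

Euclidean algorithm on 91, 26:
91 = 3*26 + 13
26 = 2*13 + 0
Since gcd = 13 > 1, 26 is not a unit mod 91.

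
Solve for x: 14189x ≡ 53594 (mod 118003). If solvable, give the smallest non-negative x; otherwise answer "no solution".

95153

First find gcd(14189, 118003):
118003 = 8*14189 + 4491
14189 = 3*4491 + 716
4491 = 6*716 + 195
716 = 3*195 + 131
195 = 1*131 + 64
131 = 2*64 + 3
64 = 21*3 + 1
3 = 3*1 + 0
gcd = 1, so a unique solution mod 118003 exists.
Back-substitute for the Bézout coefficients:
1 = 64 − 21·3
1 = −21·131 + 43·64
1 = 43·195 − 64·131
1 = −64·716 + 235·195
1 = 235·4491 − 1474·716
1 = −1474·14189 + 4657·4491
1 = 4657·118003 − 38730·14189
So 14189·(-38730) ≡ 1 (mod 118003), giving 14189⁻¹ ≡ 79273.
x ≡ 14189⁻¹·53594 ≡ 79273·53594 ≡ 95153 (mod 118003).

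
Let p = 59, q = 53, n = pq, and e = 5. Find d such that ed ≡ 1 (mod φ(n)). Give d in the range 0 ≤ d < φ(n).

φ(n) = (p−1)(q−1) = 58·52 = 3016.
Need d with 5·d ≡ 1 (mod 3016). Apply the extended Euclidean algorithm:
3016 = 603·5 + 1
5 = 5·1 + 0
Back-substitute:
1 = 3016 − 603·5
So 5·(-603) ≡ 1 (mod 3016), hence d ≡ -603 ≡ 2413 (mod 3016).

2413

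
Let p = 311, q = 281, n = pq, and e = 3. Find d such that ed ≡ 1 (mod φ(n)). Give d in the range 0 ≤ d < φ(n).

57867

φ(n) = (p−1)(q−1) = 310·280 = 86800.
Need d with 3·d ≡ 1 (mod 86800). Apply the extended Euclidean algorithm:
86800 = 28933·3 + 1
3 = 3·1 + 0
Back-substitute:
1 = 86800 − 28933·3
So 3·(-28933) ≡ 1 (mod 86800), hence d ≡ -28933 ≡ 57867 (mod 86800).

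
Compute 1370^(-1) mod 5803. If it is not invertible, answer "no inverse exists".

Run Euclid on (5803, 1370):
5803 = 4*1370 + 323
1370 = 4*323 + 78
323 = 4*78 + 11
78 = 7*11 + 1
11 = 11*1 + 0
Since gcd(1370, 5803) = 1, back-substitute to write 1 as a combination:
1 = 78 − 7·11
1 = −7·323 + 29·78
1 = 29·1370 − 123·323
1 = −123·5803 + 521·1370
So 1370·521 ≡ 1 (mod 5803).

521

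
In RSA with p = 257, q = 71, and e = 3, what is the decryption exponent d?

11947

φ(n) = (p−1)(q−1) = 256·70 = 17920.
Need d with 3·d ≡ 1 (mod 17920). Apply the extended Euclidean algorithm:
17920 = 5973·3 + 1
3 = 3·1 + 0
Back-substitute:
1 = 17920 − 5973·3
So 3·(-5973) ≡ 1 (mod 17920), hence d ≡ -5973 ≡ 11947 (mod 17920).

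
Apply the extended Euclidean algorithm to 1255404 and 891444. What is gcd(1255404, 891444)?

Euclidean algorithm:
1255404 = 1·891444 + 363960
891444 = 2·363960 + 163524
363960 = 2·163524 + 36912
163524 = 4·36912 + 15876
36912 = 2·15876 + 5160
15876 = 3·5160 + 396
5160 = 13·396 + 12
396 = 33·12 + 0
gcd(1255404, 891444) = 12.
Working backward:
12 = 5160 − 13·396
12 = −13·15876 + 40·5160
12 = 40·36912 − 93·15876
12 = −93·163524 + 412·36912
12 = 412·363960 − 917·163524
12 = −917·891444 + 2246·363960
12 = 2246·1255404 − 3163·891444
So 12 = (2246)·1255404 + (-3163)·891444.

12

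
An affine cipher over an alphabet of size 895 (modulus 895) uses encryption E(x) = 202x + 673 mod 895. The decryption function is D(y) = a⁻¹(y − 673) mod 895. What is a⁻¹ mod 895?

Extended Euclidean algorithm:
895 = 4*202 + 87
202 = 2*87 + 28
87 = 3*28 + 3
28 = 9*3 + 1
3 = 3*1 + 0
The gcd is 1. Working backward:
1 = 28 − 9·3
1 = −9·87 + 28·28
1 = 28·202 − 65·87
1 = −65·895 + 288·202
So 202·288 ≡ 1 (mod 895).

288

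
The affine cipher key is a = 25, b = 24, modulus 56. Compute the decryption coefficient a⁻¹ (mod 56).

Apply the Euclidean algorithm to 56 and 25:
56 = 2×25 + 6
25 = 4×6 + 1
6 = 6×1 + 0
gcd = 1, so the inverse exists. Back-substitute:
1 = 25 − 4·6
1 = −4·56 + 9·25
So 25·9 ≡ 1 (mod 56).

9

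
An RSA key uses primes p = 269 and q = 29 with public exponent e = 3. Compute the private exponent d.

5003

φ(n) = (p−1)(q−1) = 268·28 = 7504.
Need d with 3·d ≡ 1 (mod 7504). Apply the extended Euclidean algorithm:
7504 = 2501×3 + 1
3 = 3×1 + 0
Back-substitute:
1 = 7504 − 2501·3
So 3·(-2501) ≡ 1 (mod 7504), hence d ≡ -2501 ≡ 5003 (mod 7504).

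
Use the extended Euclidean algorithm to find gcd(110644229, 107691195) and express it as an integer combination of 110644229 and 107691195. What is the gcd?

Euclidean algorithm:
110644229 = 1·107691195 + 2953034
107691195 = 36·2953034 + 1381971
2953034 = 2·1381971 + 189092
1381971 = 7·189092 + 58327
189092 = 3·58327 + 14111
58327 = 4·14111 + 1883
14111 = 7·1883 + 930
1883 = 2·930 + 23
930 = 40·23 + 10
23 = 2·10 + 3
10 = 3·3 + 1
3 = 3·1 + 0
gcd(110644229, 107691195) = 1.
Back-substituting:
1 = 10 − 3·3
1 = −3·23 + 7·10
1 = 7·930 − 283·23
1 = −283·1883 + 573·930
1 = 573·14111 − 4294·1883
1 = −4294·58327 + 17749·14111
1 = 17749·189092 − 57541·58327
1 = −57541·1381971 + 420536·189092
1 = 420536·2953034 − 898613·1381971
1 = −898613·107691195 + 32770604·2953034
1 = 32770604·110644229 − 33669217·107691195
So 1 = (32770604)·110644229 + (-33669217)·107691195.

1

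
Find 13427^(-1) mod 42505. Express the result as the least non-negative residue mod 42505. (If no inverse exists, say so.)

Run Euclid on (42505, 13427):
42505 = 3·13427 + 2224
13427 = 6·2224 + 83
2224 = 26·83 + 66
83 = 1·66 + 17
66 = 3·17 + 15
17 = 1·15 + 2
15 = 7·2 + 1
2 = 2·1 + 0
The gcd is 1. Working backward:
1 = 15 − 7·2
1 = −7·17 + 8·15
1 = 8·66 − 31·17
1 = −31·83 + 39·66
1 = 39·2224 − 1045·83
1 = −1045·13427 + 6309·2224
1 = 6309·42505 − 19972·13427
So 13427·(-19972) ≡ 1 (mod 42505), and -19972 ≡ 22533 (mod 42505).

22533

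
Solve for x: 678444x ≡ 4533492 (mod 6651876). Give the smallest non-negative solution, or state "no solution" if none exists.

First find gcd(678444, 6651876):
6651876 = 9·678444 + 545880
678444 = 1·545880 + 132564
545880 = 4·132564 + 15624
132564 = 8·15624 + 7572
15624 = 2·7572 + 480
7572 = 15·480 + 372
480 = 1·372 + 108
372 = 3·108 + 48
108 = 2·48 + 12
48 = 4·12 + 0
gcd = 12 and 12 | 4533492, so solutions exist. Divide through by 12: 56537x ≡ 377791 (mod 554323).
Now find 56537⁻¹ mod 554323:
554323 = 9·56537 + 45490
56537 = 1·45490 + 11047
45490 = 4·11047 + 1302
11047 = 8·1302 + 631
1302 = 2·631 + 40
631 = 15·40 + 31
40 = 1·31 + 9
31 = 3·9 + 4
9 = 2·4 + 1
4 = 4·1 + 0
Back-substitute:
1 = 9 − 2·4
1 = −2·31 + 7·9
1 = 7·40 − 9·31
1 = −9·631 + 142·40
1 = 142·1302 − 293·631
1 = −293·11047 + 2486·1302
1 = 2486·45490 − 10237·11047
1 = −10237·56537 + 12723·45490
1 = 12723·554323 − 124744·56537
So 56537·(-124744) ≡ 1 (mod 554323), i.e. 56537⁻¹ ≡ 429579.
Then x ≡ 429579·377791 ≡ 272310 (mod 554323); the smallest non-negative solution is x = 272310.

272310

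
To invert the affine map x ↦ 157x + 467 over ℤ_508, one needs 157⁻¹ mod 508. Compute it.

453

Extended Euclidean algorithm:
508 = 3*157 + 37
157 = 4*37 + 9
37 = 4*9 + 1
9 = 9*1 + 0
The gcd is 1. Working backward:
1 = 37 − 4·9
1 = −4·157 + 17·37
1 = 17·508 − 55·157
Hence 157⁻¹ ≡ -55 ≡ 453 (mod 508).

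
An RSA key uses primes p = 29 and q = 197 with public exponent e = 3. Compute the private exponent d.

3659

φ(n) = (p−1)(q−1) = 28·196 = 5488.
Need d with 3·d ≡ 1 (mod 5488). Apply the extended Euclidean algorithm:
5488 = 1829×3 + 1
3 = 3×1 + 0
Back-substitute:
1 = 5488 − 1829·3
So 3·(-1829) ≡ 1 (mod 5488), hence d ≡ -1829 ≡ 3659 (mod 5488).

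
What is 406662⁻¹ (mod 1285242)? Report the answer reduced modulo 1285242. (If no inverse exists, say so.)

Compute gcd(406662, 1285242):
1285242 = 3*406662 + 65256
406662 = 6*65256 + 15126
65256 = 4*15126 + 4752
15126 = 3*4752 + 870
4752 = 5*870 + 402
870 = 2*402 + 66
402 = 6*66 + 6
66 = 11*6 + 0
The gcd is 6, not 1, hence no inverse exists.

no inverse exists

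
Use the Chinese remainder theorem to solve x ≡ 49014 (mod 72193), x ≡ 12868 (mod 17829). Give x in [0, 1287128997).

42570691

Write x = 49014 + 72193·k. Then 72193·k ≡ 12868 − 49014 ≡ 17341 (mod 17829).
Need 72193⁻¹ mod 17829. Extended Euclid on (17829, 877):
17829 = 20*877 + 289
877 = 3*289 + 10
289 = 28*10 + 9
10 = 1*9 + 1
9 = 9*1 + 0
Back-substitute:
1 = 10 − 9
1 = −289 + 29·10
1 = 29·877 − 88·289
1 = −88·17829 + 1789·877
72193⁻¹ ≡ 1789 (mod 17829), so k ≡ 1789·17341 ≡ 589 (mod 17829).
x = 49014 + 72193·589 = 42570691.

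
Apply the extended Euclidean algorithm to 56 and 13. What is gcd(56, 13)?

1

Repeated division:
56 = 4×13 + 4
13 = 3×4 + 1
4 = 4×1 + 0
gcd(56, 13) = 1.
Back-substituting:
1 = 13 − 3·4
1 = −3·56 + 13·13
So 1 = (-3)·56 + (13)·13.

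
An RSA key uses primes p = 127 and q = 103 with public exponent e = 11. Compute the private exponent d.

9347

φ(n) = (p−1)(q−1) = 126·102 = 12852.
Need d with 11·d ≡ 1 (mod 12852). Apply the extended Euclidean algorithm:
12852 = 1168*11 + 4
11 = 2*4 + 3
4 = 1*3 + 1
3 = 3*1 + 0
Back-substitute:
1 = 4 − 3
1 = −11 + 3·4
1 = 3·12852 − 3505·11
So 11·(-3505) ≡ 1 (mod 12852), hence d ≡ -3505 ≡ 9347 (mod 12852).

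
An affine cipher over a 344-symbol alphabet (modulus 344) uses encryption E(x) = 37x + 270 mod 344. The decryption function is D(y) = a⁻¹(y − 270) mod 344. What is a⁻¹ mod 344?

93

Run Euclid on (344, 37):
344 = 9*37 + 11
37 = 3*11 + 4
11 = 2*4 + 3
4 = 1*3 + 1
3 = 3*1 + 0
Since gcd(37, 344) = 1, back-substitute to write 1 as a combination:
1 = 4 − 3
1 = −11 + 3·4
1 = 3·37 − 10·11
1 = −10·344 + 93·37
So 37·93 ≡ 1 (mod 344).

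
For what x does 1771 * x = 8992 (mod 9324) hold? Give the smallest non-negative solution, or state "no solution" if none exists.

gcd(1771, 9324):
9324 = 5·1771 + 469
1771 = 3·469 + 364
469 = 1·364 + 105
364 = 3·105 + 49
105 = 2·49 + 7
49 = 7·7 + 0
gcd = 7, but 7 ∤ 8992, so the congruence has no solution.

no solution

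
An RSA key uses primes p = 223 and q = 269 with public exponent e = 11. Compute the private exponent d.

21635

φ(n) = (p−1)(q−1) = 222·268 = 59496.
Need d with 11·d ≡ 1 (mod 59496). Apply the extended Euclidean algorithm:
59496 = 5408·11 + 8
11 = 1·8 + 3
8 = 2·3 + 2
3 = 1·2 + 1
2 = 2·1 + 0
Back-substitute:
1 = 3 − 2
1 = −8 + 3·3
1 = 3·11 − 4·8
1 = −4·59496 + 21635·11
So 11·21635 ≡ 1 (mod 59496), hence d = 21635.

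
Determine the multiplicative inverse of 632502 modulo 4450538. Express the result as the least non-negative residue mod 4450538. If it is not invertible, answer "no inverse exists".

no inverse exists

Euclidean algorithm on 4450538, 632502:
4450538 = 7·632502 + 23024
632502 = 27·23024 + 10854
23024 = 2·10854 + 1316
10854 = 8·1316 + 326
1316 = 4·326 + 12
326 = 27·12 + 2
12 = 6·2 + 0
gcd(632502, 4450538) = 2 ≠ 1, so 632502 has no multiplicative inverse modulo 4450538.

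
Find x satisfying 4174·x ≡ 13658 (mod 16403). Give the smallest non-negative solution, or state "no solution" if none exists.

8248

First find gcd(4174, 16403):
16403 = 3·4174 + 3881
4174 = 1·3881 + 293
3881 = 13·293 + 72
293 = 4·72 + 5
72 = 14·5 + 2
5 = 2·2 + 1
2 = 2·1 + 0
gcd = 1, so a unique solution mod 16403 exists.
Back-substitute for the Bézout coefficients:
1 = 5 − 2·2
1 = −2·72 + 29·5
1 = 29·293 − 118·72
1 = −118·3881 + 1563·293
1 = 1563·4174 − 1681·3881
1 = −1681·16403 + 6606·4174
So 4174·(6606) ≡ 1 (mod 16403), giving 4174⁻¹ ≡ 6606.
x ≡ 4174⁻¹·13658 ≡ 6606·13658 ≡ 8248 (mod 16403).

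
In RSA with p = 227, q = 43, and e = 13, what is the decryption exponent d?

4381

φ(n) = (p−1)(q−1) = 226·42 = 9492.
Need d with 13·d ≡ 1 (mod 9492). Apply the extended Euclidean algorithm:
9492 = 730·13 + 2
13 = 6·2 + 1
2 = 2·1 + 0
Back-substitute:
1 = 13 − 6·2
1 = −6·9492 + 4381·13
So 13·4381 ≡ 1 (mod 9492), hence d = 4381.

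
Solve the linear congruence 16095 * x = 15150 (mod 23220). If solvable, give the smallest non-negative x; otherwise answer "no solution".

226

First find gcd(16095, 23220):
23220 = 1×16095 + 7125
16095 = 2×7125 + 1845
7125 = 3×1845 + 1590
1845 = 1×1590 + 255
1590 = 6×255 + 60
255 = 4×60 + 15
60 = 4×15 + 0
gcd = 15 and 15 | 15150, so solutions exist. Divide through by 15: 1073x ≡ 1010 (mod 1548).
Now find 1073⁻¹ mod 1548:
1548 = 1×1073 + 475
1073 = 2×475 + 123
475 = 3×123 + 106
123 = 1×106 + 17
106 = 6×17 + 4
17 = 4×4 + 1
4 = 4×1 + 0
Back-substitute:
1 = 17 − 4·4
1 = −4·106 + 25·17
1 = 25·123 − 29·106
1 = −29·475 + 112·123
1 = 112·1073 − 253·475
1 = −253·1548 + 365·1073
So 1073⁻¹ ≡ 365 (mod 1548).
Then x ≡ 365·1010 ≡ 226 (mod 1548); the smallest non-negative solution is x = 226.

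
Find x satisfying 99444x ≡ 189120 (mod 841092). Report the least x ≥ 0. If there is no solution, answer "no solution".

17882

First find gcd(99444, 841092):
841092 = 8·99444 + 45540
99444 = 2·45540 + 8364
45540 = 5·8364 + 3720
8364 = 2·3720 + 924
3720 = 4·924 + 24
924 = 38·24 + 12
24 = 2·12 + 0
gcd = 12 and 12 | 189120, so solutions exist. Divide through by 12: 8287x ≡ 15760 (mod 70091).
Now find 8287⁻¹ mod 70091:
70091 = 8*8287 + 3795
8287 = 2*3795 + 697
3795 = 5*697 + 310
697 = 2*310 + 77
310 = 4*77 + 2
77 = 38*2 + 1
2 = 2*1 + 0
Back-substitute:
1 = 77 − 38·2
1 = −38·310 + 153·77
1 = 153·697 − 344·310
1 = −344·3795 + 1873·697
1 = 1873·8287 − 4090·3795
1 = −4090·70091 + 34593·8287
So 8287⁻¹ ≡ 34593 (mod 70091).
Then x ≡ 34593·15760 ≡ 17882 (mod 70091); the smallest non-negative solution is x = 17882.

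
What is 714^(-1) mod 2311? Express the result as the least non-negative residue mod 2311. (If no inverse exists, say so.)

Run Euclid on (2311, 714):
2311 = 3·714 + 169
714 = 4·169 + 38
169 = 4·38 + 17
38 = 2·17 + 4
17 = 4·4 + 1
4 = 4·1 + 0
Since gcd(714, 2311) = 1, back-substitute to write 1 as a combination:
1 = 17 − 4·4
1 = −4·38 + 9·17
1 = 9·169 − 40·38
1 = −40·714 + 169·169
1 = 169·2311 − 547·714
Thus 714·(-547) ≡ 1 (mod 2311); reducing, -547 mod 2311 = 1764.

1764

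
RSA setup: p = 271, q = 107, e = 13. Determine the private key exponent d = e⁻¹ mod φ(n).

24217

φ(n) = (p−1)(q−1) = 270·106 = 28620.
Need d with 13·d ≡ 1 (mod 28620). Apply the extended Euclidean algorithm:
28620 = 2201·13 + 7
13 = 1·7 + 6
7 = 1·6 + 1
6 = 6·1 + 0
Back-substitute:
1 = 7 − 6
1 = −13 + 2·7
1 = 2·28620 − 4403·13
So 13·(-4403) ≡ 1 (mod 28620), hence d ≡ -4403 ≡ 24217 (mod 28620).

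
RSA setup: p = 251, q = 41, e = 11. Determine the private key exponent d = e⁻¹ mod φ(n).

φ(n) = (p−1)(q−1) = 250·40 = 10000.
Need d with 11·d ≡ 1 (mod 10000). Apply the extended Euclidean algorithm:
10000 = 909×11 + 1
11 = 11×1 + 0
Back-substitute:
1 = 10000 − 909·11
So 11·(-909) ≡ 1 (mod 10000), hence d ≡ -909 ≡ 9091 (mod 10000).

9091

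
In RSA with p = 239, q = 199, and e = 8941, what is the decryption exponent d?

5065

φ(n) = (p−1)(q−1) = 238·198 = 47124.
Need d with 8941·d ≡ 1 (mod 47124). Apply the extended Euclidean algorithm:
47124 = 5*8941 + 2419
8941 = 3*2419 + 1684
2419 = 1*1684 + 735
1684 = 2*735 + 214
735 = 3*214 + 93
214 = 2*93 + 28
93 = 3*28 + 9
28 = 3*9 + 1
9 = 9*1 + 0
Back-substitute:
1 = 28 − 3·9
1 = −3·93 + 10·28
1 = 10·214 − 23·93
1 = −23·735 + 79·214
1 = 79·1684 − 181·735
1 = −181·2419 + 260·1684
1 = 260·8941 − 961·2419
1 = −961·47124 + 5065·8941
So 8941·5065 ≡ 1 (mod 47124), hence d = 5065.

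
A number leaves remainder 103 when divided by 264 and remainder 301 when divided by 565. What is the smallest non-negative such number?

Write x = 103 + 264·k. Then 264·k ≡ 301 − 103 ≡ 198 (mod 565).
Need 264⁻¹ mod 565. Extended Euclid on (565, 264):
565 = 2*264 + 37
264 = 7*37 + 5
37 = 7*5 + 2
5 = 2*2 + 1
2 = 2*1 + 0
Back-substitute:
1 = 5 − 2·2
1 = −2·37 + 15·5
1 = 15·264 − 107·37
1 = −107·565 + 229·264
264⁻¹ ≡ 229 (mod 565), so k ≡ 229·198 ≡ 142 (mod 565).
x = 103 + 264·142 = 37591.

37591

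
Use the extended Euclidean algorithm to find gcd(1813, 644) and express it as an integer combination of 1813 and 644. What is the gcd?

7

Repeated division:
1813 = 2×644 + 525
644 = 1×525 + 119
525 = 4×119 + 49
119 = 2×49 + 21
49 = 2×21 + 7
21 = 3×7 + 0
gcd(1813, 644) = 7.
Express as a combination:
7 = 49 − 2·21
7 = −2·119 + 5·49
7 = 5·525 − 22·119
7 = −22·644 + 27·525
7 = 27·1813 − 76·644
So 7 = (27)·1813 + (-76)·644.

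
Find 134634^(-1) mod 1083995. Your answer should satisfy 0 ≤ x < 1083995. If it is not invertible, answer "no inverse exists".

Apply the Euclidean algorithm to 1083995 and 134634:
1083995 = 8·134634 + 6923
134634 = 19·6923 + 3097
6923 = 2·3097 + 729
3097 = 4·729 + 181
729 = 4·181 + 5
181 = 36·5 + 1
5 = 5·1 + 0
Since gcd(134634, 1083995) = 1, back-substitute to write 1 as a combination:
1 = 181 − 36·5
1 = −36·729 + 145·181
1 = 145·3097 − 616·729
1 = −616·6923 + 1377·3097
1 = 1377·134634 − 26779·6923
1 = −26779·1083995 + 215609·134634
So 134634·215609 ≡ 1 (mod 1083995).

215609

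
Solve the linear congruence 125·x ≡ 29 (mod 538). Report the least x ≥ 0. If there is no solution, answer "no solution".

First find gcd(125, 538):
538 = 4·125 + 38
125 = 3·38 + 11
38 = 3·11 + 5
11 = 2·5 + 1
5 = 5·1 + 0
gcd = 1, so a unique solution mod 538 exists.
Back-substitute for the Bézout coefficients:
1 = 11 − 2·5
1 = −2·38 + 7·11
1 = 7·125 − 23·38
1 = −23·538 + 99·125
So 125·(99) ≡ 1 (mod 538), giving 125⁻¹ ≡ 99.
x ≡ 125⁻¹·29 ≡ 99·29 ≡ 181 (mod 538).

181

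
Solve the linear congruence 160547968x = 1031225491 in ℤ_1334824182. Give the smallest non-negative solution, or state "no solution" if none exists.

gcd(160547968, 1334824182):
1334824182 = 8·160547968 + 50440438
160547968 = 3·50440438 + 9226654
50440438 = 5·9226654 + 4307168
9226654 = 2·4307168 + 612318
4307168 = 7·612318 + 20942
612318 = 29·20942 + 5000
20942 = 4·5000 + 942
5000 = 5·942 + 290
942 = 3·290 + 72
290 = 4·72 + 2
72 = 36·2 + 0
gcd = 2, but 2 ∤ 1031225491, so the congruence has no solution.

no solution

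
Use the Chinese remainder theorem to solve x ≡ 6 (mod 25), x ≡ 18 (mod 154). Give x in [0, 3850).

Write x = 6 + 25·k. Then 25·k ≡ 18 − 6 ≡ 12 (mod 154).
Need 25⁻¹ mod 154. Extended Euclid on (154, 25):
154 = 6*25 + 4
25 = 6*4 + 1
4 = 4*1 + 0
Back-substitute:
1 = 25 − 6·4
1 = −6·154 + 37·25
25⁻¹ ≡ 37 (mod 154), so k ≡ 37·12 ≡ 136 (mod 154).
x = 6 + 25·136 = 3406.

3406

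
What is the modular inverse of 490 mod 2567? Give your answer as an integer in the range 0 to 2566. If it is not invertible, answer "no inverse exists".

351

Run Euclid on (2567, 490):
2567 = 5·490 + 117
490 = 4·117 + 22
117 = 5·22 + 7
22 = 3·7 + 1
7 = 7·1 + 0
gcd = 1, so the inverse exists. Back-substitute:
1 = 22 − 3·7
1 = −3·117 + 16·22
1 = 16·490 − 67·117
1 = −67·2567 + 351·490
So 490·351 ≡ 1 (mod 2567).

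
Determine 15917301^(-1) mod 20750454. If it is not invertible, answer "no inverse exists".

Euclidean algorithm on 20750454, 15917301:
20750454 = 1·15917301 + 4833153
15917301 = 3·4833153 + 1417842
4833153 = 3·1417842 + 579627
1417842 = 2·579627 + 258588
579627 = 2·258588 + 62451
258588 = 4·62451 + 8784
62451 = 7·8784 + 963
8784 = 9·963 + 117
963 = 8·117 + 27
117 = 4·27 + 9
27 = 3·9 + 0
The gcd is 9, not 1, hence no inverse exists.

no inverse exists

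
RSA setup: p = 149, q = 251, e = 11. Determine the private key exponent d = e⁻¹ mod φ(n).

10091

φ(n) = (p−1)(q−1) = 148·250 = 37000.
Need d with 11·d ≡ 1 (mod 37000). Apply the extended Euclidean algorithm:
37000 = 3363*11 + 7
11 = 1*7 + 4
7 = 1*4 + 3
4 = 1*3 + 1
3 = 3*1 + 0
Back-substitute:
1 = 4 − 3
1 = −7 + 2·4
1 = 2·11 − 3·7
1 = −3·37000 + 10091·11
So 11·10091 ≡ 1 (mod 37000), hence d = 10091.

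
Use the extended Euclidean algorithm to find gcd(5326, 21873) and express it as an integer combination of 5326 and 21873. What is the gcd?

1

Repeated division:
21873 = 4·5326 + 569
5326 = 9·569 + 205
569 = 2·205 + 159
205 = 1·159 + 46
159 = 3·46 + 21
46 = 2·21 + 4
21 = 5·4 + 1
4 = 4·1 + 0
gcd(5326, 21873) = 1.
Working backward:
1 = 21 − 5·4
1 = −5·46 + 11·21
1 = 11·159 − 38·46
1 = −38·205 + 49·159
1 = 49·569 − 136·205
1 = −136·5326 + 1273·569
1 = 1273·21873 − 5228·5326
So 1 = (1273)·21873 + (-5228)·5326.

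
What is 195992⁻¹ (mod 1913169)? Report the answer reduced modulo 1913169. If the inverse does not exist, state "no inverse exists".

Run Euclid on (1913169, 195992):
1913169 = 9×195992 + 149241
195992 = 1×149241 + 46751
149241 = 3×46751 + 8988
46751 = 5×8988 + 1811
8988 = 4×1811 + 1744
1811 = 1×1744 + 67
1744 = 26×67 + 2
67 = 33×2 + 1
2 = 2×1 + 0
Since gcd(195992, 1913169) = 1, back-substitute to write 1 as a combination:
1 = 67 − 33·2
1 = −33·1744 + 859·67
1 = 859·1811 − 892·1744
1 = −892·8988 + 4427·1811
1 = 4427·46751 − 23027·8988
1 = −23027·149241 + 73508·46751
1 = 73508·195992 − 96535·149241
1 = −96535·1913169 + 942323·195992
So 195992·942323 ≡ 1 (mod 1913169).

942323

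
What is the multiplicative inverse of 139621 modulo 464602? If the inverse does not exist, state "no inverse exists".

140115

Run Euclid on (464602, 139621):
464602 = 3×139621 + 45739
139621 = 3×45739 + 2404
45739 = 19×2404 + 63
2404 = 38×63 + 10
63 = 6×10 + 3
10 = 3×3 + 1
3 = 3×1 + 0
gcd = 1, so the inverse exists. Back-substitute:
1 = 10 − 3·3
1 = −3·63 + 19·10
1 = 19·2404 − 725·63
1 = −725·45739 + 13794·2404
1 = 13794·139621 − 42107·45739
1 = −42107·464602 + 140115·139621
So 139621·140115 ≡ 1 (mod 464602).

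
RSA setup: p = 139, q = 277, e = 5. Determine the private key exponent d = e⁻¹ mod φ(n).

22853

φ(n) = (p−1)(q−1) = 138·276 = 38088.
Need d with 5·d ≡ 1 (mod 38088). Apply the extended Euclidean algorithm:
38088 = 7617*5 + 3
5 = 1*3 + 2
3 = 1*2 + 1
2 = 2*1 + 0
Back-substitute:
1 = 3 − 2
1 = −5 + 2·3
1 = 2·38088 − 15235·5
So 5·(-15235) ≡ 1 (mod 38088), hence d ≡ -15235 ≡ 22853 (mod 38088).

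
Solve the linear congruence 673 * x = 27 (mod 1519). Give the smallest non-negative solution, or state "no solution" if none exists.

307

First find gcd(673, 1519):
1519 = 2*673 + 173
673 = 3*173 + 154
173 = 1*154 + 19
154 = 8*19 + 2
19 = 9*2 + 1
2 = 2*1 + 0
gcd = 1, so a unique solution mod 1519 exists.
Back-substitute for the Bézout coefficients:
1 = 19 − 9·2
1 = −9·154 + 73·19
1 = 73·173 − 82·154
1 = −82·673 + 319·173
1 = 319·1519 − 720·673
So 673·(-720) ≡ 1 (mod 1519), giving 673⁻¹ ≡ 799.
x ≡ 673⁻¹·27 ≡ 799·27 ≡ 307 (mod 1519).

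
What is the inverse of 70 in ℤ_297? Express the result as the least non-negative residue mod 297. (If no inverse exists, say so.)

157

gcd(297, 70) by repeated division:
297 = 4×70 + 17
70 = 4×17 + 2
17 = 8×2 + 1
2 = 2×1 + 0
gcd = 1, so the inverse exists. Back-substitute:
1 = 17 − 8·2
1 = −8·70 + 33·17
1 = 33·297 − 140·70
Thus 70·(-140) ≡ 1 (mod 297); reducing, -140 mod 297 = 157.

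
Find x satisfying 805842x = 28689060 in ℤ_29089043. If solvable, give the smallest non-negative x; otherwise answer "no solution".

First find gcd(805842, 29089043):
29089043 = 36·805842 + 78731
805842 = 10·78731 + 18532
78731 = 4·18532 + 4603
18532 = 4·4603 + 120
4603 = 38·120 + 43
120 = 2·43 + 34
43 = 1·34 + 9
34 = 3·9 + 7
9 = 1·7 + 2
7 = 3·2 + 1
2 = 2·1 + 0
gcd = 1, so a unique solution mod 29089043 exists.
Back-substitute for the Bézout coefficients:
1 = 7 − 3·2
1 = −3·9 + 4·7
1 = 4·34 − 15·9
1 = −15·43 + 19·34
1 = 19·120 − 53·43
1 = −53·4603 + 2033·120
1 = 2033·18532 − 8185·4603
1 = −8185·78731 + 34773·18532
1 = 34773·805842 − 355915·78731
1 = −355915·29089043 + 12847713·805842
So 805842·(12847713) ≡ 1 (mod 29089043), giving 805842⁻¹ ≡ 12847713.
x ≡ 805842⁻¹·28689060 ≡ 12847713·28689060 ≡ 3547501 (mod 29089043).

3547501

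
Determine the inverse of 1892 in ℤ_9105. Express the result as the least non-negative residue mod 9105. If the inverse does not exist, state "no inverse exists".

Run Euclid on (9105, 1892):
9105 = 4·1892 + 1537
1892 = 1·1537 + 355
1537 = 4·355 + 117
355 = 3·117 + 4
117 = 29·4 + 1
4 = 4·1 + 0
Since gcd(1892, 9105) = 1, back-substitute to write 1 as a combination:
1 = 117 − 29·4
1 = −29·355 + 88·117
1 = 88·1537 − 381·355
1 = −381·1892 + 469·1537
1 = 469·9105 − 2257·1892
Thus 1892·(-2257) ≡ 1 (mod 9105); reducing, -2257 mod 9105 = 6848.

6848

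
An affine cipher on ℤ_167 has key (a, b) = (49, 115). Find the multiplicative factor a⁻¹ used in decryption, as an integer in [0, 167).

Extended Euclidean algorithm:
167 = 3*49 + 20
49 = 2*20 + 9
20 = 2*9 + 2
9 = 4*2 + 1
2 = 2*1 + 0
The gcd is 1. Working backward:
1 = 9 − 4·2
1 = −4·20 + 9·9
1 = 9·49 − 22·20
1 = −22·167 + 75·49
So 49·75 ≡ 1 (mod 167).

75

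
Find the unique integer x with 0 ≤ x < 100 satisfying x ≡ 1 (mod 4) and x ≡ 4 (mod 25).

29

Write x = 1 + 4·k. Then 4·k ≡ 4 − 1 ≡ 3 (mod 25).
Need 4⁻¹ mod 25. Extended Euclid on (25, 4):
25 = 6×4 + 1
4 = 4×1 + 0
Back-substitute:
1 = 25 − 6·4
4⁻¹ ≡ 19 (mod 25), so k ≡ 19·3 ≡ 7 (mod 25).
x = 1 + 4·7 = 29.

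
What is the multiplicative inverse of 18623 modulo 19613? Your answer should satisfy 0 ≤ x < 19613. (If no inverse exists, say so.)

Euclidean algorithm on 19613, 18623:
19613 = 1*18623 + 990
18623 = 18*990 + 803
990 = 1*803 + 187
803 = 4*187 + 55
187 = 3*55 + 22
55 = 2*22 + 11
22 = 2*11 + 0
The gcd is 11, not 1, hence no inverse exists.

no inverse exists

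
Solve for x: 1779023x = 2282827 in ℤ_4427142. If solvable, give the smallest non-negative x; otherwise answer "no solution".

First find gcd(1779023, 4427142):
4427142 = 2×1779023 + 869096
1779023 = 2×869096 + 40831
869096 = 21×40831 + 11645
40831 = 3×11645 + 5896
11645 = 1×5896 + 5749
5896 = 1×5749 + 147
5749 = 39×147 + 16
147 = 9×16 + 3
16 = 5×3 + 1
3 = 3×1 + 0
gcd = 1, so a unique solution mod 4427142 exists.
Back-substitute for the Bézout coefficients:
1 = 16 − 5·3
1 = −5·147 + 46·16
1 = 46·5749 − 1799·147
1 = −1799·5896 + 1845·5749
1 = 1845·11645 − 3644·5896
1 = −3644·40831 + 12777·11645
1 = 12777·869096 − 271961·40831
1 = −271961·1779023 + 556699·869096
1 = 556699·4427142 − 1385359·1779023
So 1779023·(-1385359) ≡ 1 (mod 4427142), giving 1779023⁻¹ ≡ 3041783.
x ≡ 1779023⁻¹·2282827 ≡ 3041783·2282827 ≡ 2812091 (mod 4427142).

2812091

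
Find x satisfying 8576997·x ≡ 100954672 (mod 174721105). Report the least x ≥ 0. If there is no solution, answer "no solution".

6197551

First find gcd(8576997, 174721105):
174721105 = 20·8576997 + 3181165
8576997 = 2·3181165 + 2214667
3181165 = 1·2214667 + 966498
2214667 = 2·966498 + 281671
966498 = 3·281671 + 121485
281671 = 2·121485 + 38701
121485 = 3·38701 + 5382
38701 = 7·5382 + 1027
5382 = 5·1027 + 247
1027 = 4·247 + 39
247 = 6·39 + 13
39 = 3·13 + 0
gcd = 13 and 13 | 100954672, so solutions exist. Divide through by 13: 659769x ≡ 7765744 (mod 13440085).
Now find 659769⁻¹ mod 13440085:
13440085 = 20×659769 + 244705
659769 = 2×244705 + 170359
244705 = 1×170359 + 74346
170359 = 2×74346 + 21667
74346 = 3×21667 + 9345
21667 = 2×9345 + 2977
9345 = 3×2977 + 414
2977 = 7×414 + 79
414 = 5×79 + 19
79 = 4×19 + 3
19 = 6×3 + 1
3 = 3×1 + 0
Back-substitute:
1 = 19 − 6·3
1 = −6·79 + 25·19
1 = 25·414 − 131·79
1 = −131·2977 + 942·414
1 = 942·9345 − 2957·2977
1 = −2957·21667 + 6856·9345
1 = 6856·74346 − 23525·21667
1 = −23525·170359 + 53906·74346
1 = 53906·244705 − 77431·170359
1 = −77431·659769 + 208768·244705
1 = 208768·13440085 − 4252791·659769
So 659769·(-4252791) ≡ 1 (mod 13440085), i.e. 659769⁻¹ ≡ 9187294.
Then x ≡ 9187294·7765744 ≡ 6197551 (mod 13440085); the smallest non-negative solution is x = 6197551.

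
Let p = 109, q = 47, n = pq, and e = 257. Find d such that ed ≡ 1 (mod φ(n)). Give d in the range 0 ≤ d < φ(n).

2513

φ(n) = (p−1)(q−1) = 108·46 = 4968.
Need d with 257·d ≡ 1 (mod 4968). Apply the extended Euclidean algorithm:
4968 = 19×257 + 85
257 = 3×85 + 2
85 = 42×2 + 1
2 = 2×1 + 0
Back-substitute:
1 = 85 − 42·2
1 = −42·257 + 127·85
1 = 127·4968 − 2455·257
So 257·(-2455) ≡ 1 (mod 4968), hence d ≡ -2455 ≡ 2513 (mod 4968).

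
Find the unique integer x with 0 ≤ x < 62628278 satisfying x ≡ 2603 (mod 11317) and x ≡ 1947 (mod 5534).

38706743

Write x = 2603 + 11317·k. Then 11317·k ≡ 1947 − 2603 ≡ 4878 (mod 5534).
Need 11317⁻¹ mod 5534. Extended Euclid on (5534, 249):
5534 = 22*249 + 56
249 = 4*56 + 25
56 = 2*25 + 6
25 = 4*6 + 1
6 = 6*1 + 0
Back-substitute:
1 = 25 − 4·6
1 = −4·56 + 9·25
1 = 9·249 − 40·56
1 = −40·5534 + 889·249
11317⁻¹ ≡ 889 (mod 5534), so k ≡ 889·4878 ≡ 3420 (mod 5534).
x = 2603 + 11317·3420 = 38706743.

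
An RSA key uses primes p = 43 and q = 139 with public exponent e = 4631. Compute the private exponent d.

1199

φ(n) = (p−1)(q−1) = 42·138 = 5796.
Need d with 4631·d ≡ 1 (mod 5796). Apply the extended Euclidean algorithm:
5796 = 1·4631 + 1165
4631 = 3·1165 + 1136
1165 = 1·1136 + 29
1136 = 39·29 + 5
29 = 5·5 + 4
5 = 1·4 + 1
4 = 4·1 + 0
Back-substitute:
1 = 5 − 4
1 = −29 + 6·5
1 = 6·1136 − 235·29
1 = −235·1165 + 241·1136
1 = 241·4631 − 958·1165
1 = −958·5796 + 1199·4631
So 4631·1199 ≡ 1 (mod 5796), hence d = 1199.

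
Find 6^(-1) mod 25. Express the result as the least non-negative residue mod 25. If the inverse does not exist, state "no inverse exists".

Apply the Euclidean algorithm to 25 and 6:
25 = 4·6 + 1
6 = 6·1 + 0
Since gcd(6, 25) = 1, back-substitute to write 1 as a combination:
1 = 25 − 4·6
Thus 6·(-4) ≡ 1 (mod 25); reducing, -4 mod 25 = 21.

21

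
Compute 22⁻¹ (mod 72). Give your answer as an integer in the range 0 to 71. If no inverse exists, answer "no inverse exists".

Compute gcd(22, 72):
72 = 3*22 + 6
22 = 3*6 + 4
6 = 1*4 + 2
4 = 2*2 + 0
The gcd is 2, not 1, hence no inverse exists.

no inverse exists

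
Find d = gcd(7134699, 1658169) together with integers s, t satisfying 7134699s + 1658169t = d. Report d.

Euclidean algorithm:
7134699 = 4·1658169 + 502023
1658169 = 3·502023 + 152100
502023 = 3·152100 + 45723
152100 = 3·45723 + 14931
45723 = 3·14931 + 930
14931 = 16·930 + 51
930 = 18·51 + 12
51 = 4·12 + 3
12 = 4·3 + 0
gcd(7134699, 1658169) = 3.
Back-substituting:
3 = 51 − 4·12
3 = −4·930 + 73·51
3 = 73·14931 − 1172·930
3 = −1172·45723 + 3589·14931
3 = 3589·152100 − 11939·45723
3 = −11939·502023 + 39406·152100
3 = 39406·1658169 − 130157·502023
3 = −130157·7134699 + 560034·1658169
So 3 = (-130157)·7134699 + (560034)·1658169.

3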